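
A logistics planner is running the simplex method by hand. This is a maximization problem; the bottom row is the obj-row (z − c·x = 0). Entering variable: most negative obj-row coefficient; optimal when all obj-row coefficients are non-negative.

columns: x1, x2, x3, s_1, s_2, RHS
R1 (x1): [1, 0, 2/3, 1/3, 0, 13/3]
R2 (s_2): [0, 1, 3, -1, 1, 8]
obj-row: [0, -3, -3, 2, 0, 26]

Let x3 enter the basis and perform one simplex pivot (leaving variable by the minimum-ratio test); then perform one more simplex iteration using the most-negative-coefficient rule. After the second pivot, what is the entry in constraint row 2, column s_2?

1

Ratio test on column x3 — row 1: (13/3)/(2/3) = 13/2; row 2: 8/3 = 8/3. Minimum is 8/3 at row 2 (s_2 leaves); pivot element 3.
Divide row 2 by 3; eliminate column x3 from the other rows.
Second iteration: most negative obj-row entry is -2 in column x2, so x2 enters.
Ratio test on column x2 — row 1: entry -2/9 ≤ 0; row 2: (8/3)/(1/3) = 8. Minimum is 8 at row 2 (x3 leaves); pivot element 1/3.
Divide row 2 by 1/3; eliminate column x2 from the other rows.
After both pivots, the entry at constraint row 2, column s_2 is 1.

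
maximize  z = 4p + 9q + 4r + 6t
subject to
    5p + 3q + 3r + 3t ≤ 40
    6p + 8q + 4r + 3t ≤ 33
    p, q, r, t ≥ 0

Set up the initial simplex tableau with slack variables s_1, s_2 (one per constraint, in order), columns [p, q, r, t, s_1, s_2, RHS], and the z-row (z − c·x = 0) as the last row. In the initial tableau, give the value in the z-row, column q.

-9

The z-row carries the negated objective coefficients: the q entry is -9.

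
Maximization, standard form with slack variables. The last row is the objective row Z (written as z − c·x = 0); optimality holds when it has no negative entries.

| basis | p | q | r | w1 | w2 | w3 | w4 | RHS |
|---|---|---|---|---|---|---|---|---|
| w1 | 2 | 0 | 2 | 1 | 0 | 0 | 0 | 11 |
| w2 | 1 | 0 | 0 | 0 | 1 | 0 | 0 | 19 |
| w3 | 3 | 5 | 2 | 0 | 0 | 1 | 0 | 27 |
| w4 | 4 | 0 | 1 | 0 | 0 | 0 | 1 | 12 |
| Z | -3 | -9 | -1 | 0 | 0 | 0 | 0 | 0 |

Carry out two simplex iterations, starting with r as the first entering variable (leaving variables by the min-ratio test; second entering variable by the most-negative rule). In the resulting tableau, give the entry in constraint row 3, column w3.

1/5

Ratio test on column r — row 1: 11/2 = 11/2; row 2: entry 0 ≤ 0; row 3: 27/2 = 27/2; row 4: 12/1 = 12. Minimum is 11/2 at row 1 (w1 leaves); pivot element 2.
Divide row 1 by 2; eliminate column r from the other rows.
Second iteration: most negative Z-row entry is -9 in column q, so q enters.
Ratio test on column q — row 1: entry 0 ≤ 0; row 2: entry 0 ≤ 0; row 3: 16/5 = 16/5; row 4: entry 0 ≤ 0. Minimum is 16/5 at row 3 (w3 leaves); pivot element 5.
Divide row 3 by 5; eliminate column q from the other rows.
After both pivots, the entry at constraint row 3, column w3 is 1/5.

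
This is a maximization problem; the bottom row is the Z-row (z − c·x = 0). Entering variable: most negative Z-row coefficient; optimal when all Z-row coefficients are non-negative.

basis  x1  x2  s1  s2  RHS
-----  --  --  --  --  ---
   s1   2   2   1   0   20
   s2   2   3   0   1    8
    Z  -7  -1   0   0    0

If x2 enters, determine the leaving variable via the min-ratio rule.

s2

Column x2 entries and ratios — s1: 20/2 = 10; s2: 8/3 = 8/3.
Smallest ratio is 8/3 in the row of s2, so s2 leaves.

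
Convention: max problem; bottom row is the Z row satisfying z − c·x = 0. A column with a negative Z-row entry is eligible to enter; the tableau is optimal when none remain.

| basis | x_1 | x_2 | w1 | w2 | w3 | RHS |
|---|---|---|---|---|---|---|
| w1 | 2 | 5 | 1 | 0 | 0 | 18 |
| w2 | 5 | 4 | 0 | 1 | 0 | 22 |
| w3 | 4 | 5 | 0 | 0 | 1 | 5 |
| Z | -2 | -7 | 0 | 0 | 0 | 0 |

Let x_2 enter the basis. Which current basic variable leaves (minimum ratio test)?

w3

Column x_2 entries and ratios — w1: 18/5 = 18/5; w2: 22/4 = 11/2; w3: 5/5 = 1.
Smallest ratio is 1 in the row of w3, so w3 leaves.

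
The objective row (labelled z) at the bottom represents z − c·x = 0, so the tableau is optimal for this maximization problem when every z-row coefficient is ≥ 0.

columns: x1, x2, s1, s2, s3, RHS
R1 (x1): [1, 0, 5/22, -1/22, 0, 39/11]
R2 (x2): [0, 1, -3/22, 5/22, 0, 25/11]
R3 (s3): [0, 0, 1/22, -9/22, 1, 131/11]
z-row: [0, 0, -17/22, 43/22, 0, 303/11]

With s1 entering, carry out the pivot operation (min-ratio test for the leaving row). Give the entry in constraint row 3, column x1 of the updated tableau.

-1/5

Ratio test on column s1 — row 1: (39/11)/(5/22) = 78/5; row 2: entry -3/22 ≤ 0; row 3: (131/11)/(1/22) = 262. Minimum is 78/5 at row 1 (x1 leaves); pivot element 5/22.
Divide row 1 by 5/22; eliminate column s1 from the other rows.
Row 3 update in column x1: 0 − (1/22)·(22/5) = -1/5.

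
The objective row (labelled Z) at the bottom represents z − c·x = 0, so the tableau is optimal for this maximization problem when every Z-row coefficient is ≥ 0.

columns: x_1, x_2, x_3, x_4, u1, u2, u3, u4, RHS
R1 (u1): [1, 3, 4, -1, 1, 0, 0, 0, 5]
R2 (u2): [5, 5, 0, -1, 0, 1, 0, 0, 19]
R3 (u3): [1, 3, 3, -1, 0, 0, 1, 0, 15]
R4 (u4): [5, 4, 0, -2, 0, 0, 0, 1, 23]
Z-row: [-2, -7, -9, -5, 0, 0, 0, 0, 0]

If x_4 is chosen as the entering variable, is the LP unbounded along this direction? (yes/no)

yes

Every constraint-row entry in column x_4 is ≤ 0, so increasing x_4 is unbounded.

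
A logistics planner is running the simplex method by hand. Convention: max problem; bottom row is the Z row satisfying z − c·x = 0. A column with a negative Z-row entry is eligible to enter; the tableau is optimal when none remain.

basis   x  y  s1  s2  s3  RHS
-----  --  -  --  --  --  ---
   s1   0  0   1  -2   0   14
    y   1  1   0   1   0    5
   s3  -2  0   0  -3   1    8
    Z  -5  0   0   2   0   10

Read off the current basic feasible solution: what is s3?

s3 is basic (row 3); its value is the RHS of that row, 8.

8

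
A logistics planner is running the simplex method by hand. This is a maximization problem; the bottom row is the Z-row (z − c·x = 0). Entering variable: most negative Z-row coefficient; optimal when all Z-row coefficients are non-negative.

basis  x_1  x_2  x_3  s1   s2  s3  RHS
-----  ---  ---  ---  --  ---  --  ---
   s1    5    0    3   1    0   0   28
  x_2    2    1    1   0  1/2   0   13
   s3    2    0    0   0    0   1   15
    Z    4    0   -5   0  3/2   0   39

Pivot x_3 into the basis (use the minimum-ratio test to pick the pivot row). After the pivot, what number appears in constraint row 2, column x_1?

1/3

Ratio test on column x_3 — row 1: 28/3 = 28/3; row 2: 13/1 = 13; row 3: entry 0 ≤ 0. Minimum is 28/3 at row 1 (s1 leaves); pivot element 3.
Divide row 1 by 3; eliminate column x_3 from the other rows.
Row 2 update in column x_1: 2 − 1·(5/3) = 1/3.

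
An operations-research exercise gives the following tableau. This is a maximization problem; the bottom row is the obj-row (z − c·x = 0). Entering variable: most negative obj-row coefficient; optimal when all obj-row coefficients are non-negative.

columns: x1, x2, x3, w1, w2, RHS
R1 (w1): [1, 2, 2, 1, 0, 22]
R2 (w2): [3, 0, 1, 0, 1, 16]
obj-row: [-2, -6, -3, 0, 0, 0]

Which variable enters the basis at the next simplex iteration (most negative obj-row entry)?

Negative obj-row entries: x1: -2, x2: -6, x3: -3.
The most negative is -6 in column x2, so x2 enters.

x2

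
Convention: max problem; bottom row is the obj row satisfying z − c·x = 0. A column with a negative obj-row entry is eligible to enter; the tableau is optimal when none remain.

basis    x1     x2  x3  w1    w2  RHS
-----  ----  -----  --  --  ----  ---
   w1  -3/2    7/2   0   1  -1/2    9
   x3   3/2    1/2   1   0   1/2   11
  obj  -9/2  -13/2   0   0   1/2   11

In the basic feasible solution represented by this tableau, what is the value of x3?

11

x3 is basic (row 2); its value is the RHS of that row, 11.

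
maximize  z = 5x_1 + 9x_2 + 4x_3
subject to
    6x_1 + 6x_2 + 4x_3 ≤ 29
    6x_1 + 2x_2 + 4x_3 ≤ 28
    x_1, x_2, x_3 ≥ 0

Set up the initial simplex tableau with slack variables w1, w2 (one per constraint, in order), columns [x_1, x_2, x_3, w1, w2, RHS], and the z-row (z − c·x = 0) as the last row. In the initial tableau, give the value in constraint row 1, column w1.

Slack w1 belongs to constraint 1; its column is the unit vector e_1, so the entry in row 1 is 1.

1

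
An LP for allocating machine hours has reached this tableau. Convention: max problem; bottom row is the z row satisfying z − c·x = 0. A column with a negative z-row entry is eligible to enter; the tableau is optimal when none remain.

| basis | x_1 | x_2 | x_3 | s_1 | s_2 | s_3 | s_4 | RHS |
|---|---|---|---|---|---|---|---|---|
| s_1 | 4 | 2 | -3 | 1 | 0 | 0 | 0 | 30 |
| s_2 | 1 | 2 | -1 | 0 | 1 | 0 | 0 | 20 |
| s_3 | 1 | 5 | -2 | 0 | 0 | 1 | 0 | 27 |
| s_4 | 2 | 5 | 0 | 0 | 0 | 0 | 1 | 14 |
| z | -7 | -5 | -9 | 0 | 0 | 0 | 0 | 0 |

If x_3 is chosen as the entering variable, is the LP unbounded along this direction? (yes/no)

yes

Every constraint-row entry in column x_3 is ≤ 0, so increasing x_3 is unbounded.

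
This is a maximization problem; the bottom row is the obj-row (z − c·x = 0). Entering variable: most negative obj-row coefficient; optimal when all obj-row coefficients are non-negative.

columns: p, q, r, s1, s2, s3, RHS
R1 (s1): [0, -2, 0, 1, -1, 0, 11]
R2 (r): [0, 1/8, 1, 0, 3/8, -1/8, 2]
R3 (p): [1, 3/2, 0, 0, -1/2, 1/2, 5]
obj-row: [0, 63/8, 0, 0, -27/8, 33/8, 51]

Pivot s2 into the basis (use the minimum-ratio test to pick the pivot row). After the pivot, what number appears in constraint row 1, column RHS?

Ratio test on column s2 — row 1: entry -1 ≤ 0; row 2: 2/(3/8) = 16/3; row 3: entry -1/2 ≤ 0. Minimum is 16/3 at row 2 (r leaves); pivot element 3/8.
Divide row 2 by 3/8; eliminate column s2 from the other rows.
Row 1 update in column RHS: 11 − (-1)·(16/3) = 49/3.

49/3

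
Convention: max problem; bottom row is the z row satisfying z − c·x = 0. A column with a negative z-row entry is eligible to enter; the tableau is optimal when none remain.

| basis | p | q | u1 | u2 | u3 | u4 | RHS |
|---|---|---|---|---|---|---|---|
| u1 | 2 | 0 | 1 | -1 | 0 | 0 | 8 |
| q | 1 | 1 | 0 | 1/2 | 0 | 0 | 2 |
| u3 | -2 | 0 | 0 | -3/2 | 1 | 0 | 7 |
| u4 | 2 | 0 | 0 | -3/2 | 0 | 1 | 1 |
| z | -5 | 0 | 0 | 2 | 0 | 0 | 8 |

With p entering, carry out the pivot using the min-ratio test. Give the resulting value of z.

Ratio test on column p — row 1: 8/2 = 4; row 2: 2/1 = 2; row 3: entry -2 ≤ 0; row 4: 1/2 = 1/2. Minimum is 1/2 at row 4 (u4 leaves); pivot element 2.
Pivot on row 4; the z-row RHS becomes 8 − (-5)·(1/2) = 21/2.

21/2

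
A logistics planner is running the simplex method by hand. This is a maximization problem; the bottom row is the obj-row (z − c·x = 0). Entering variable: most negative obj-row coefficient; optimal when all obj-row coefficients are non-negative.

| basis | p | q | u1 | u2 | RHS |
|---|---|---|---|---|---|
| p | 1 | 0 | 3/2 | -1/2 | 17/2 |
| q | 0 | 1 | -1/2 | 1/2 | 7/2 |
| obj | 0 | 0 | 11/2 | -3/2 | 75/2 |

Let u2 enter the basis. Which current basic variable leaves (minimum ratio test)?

q

Column u2 entries and ratios — p: -1/2 ≤ 0, skip; q: (7/2)/(1/2) = 7.
Smallest ratio is 7 in the row of q, so q leaves.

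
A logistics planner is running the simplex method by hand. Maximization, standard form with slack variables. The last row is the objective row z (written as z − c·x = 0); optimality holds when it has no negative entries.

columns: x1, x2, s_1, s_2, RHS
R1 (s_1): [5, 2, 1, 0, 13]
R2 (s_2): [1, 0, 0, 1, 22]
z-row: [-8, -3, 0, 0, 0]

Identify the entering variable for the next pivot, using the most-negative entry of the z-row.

x1

Negative z-row entries: x1: -8, x2: -3.
The most negative is -8 in column x1, so x1 enters.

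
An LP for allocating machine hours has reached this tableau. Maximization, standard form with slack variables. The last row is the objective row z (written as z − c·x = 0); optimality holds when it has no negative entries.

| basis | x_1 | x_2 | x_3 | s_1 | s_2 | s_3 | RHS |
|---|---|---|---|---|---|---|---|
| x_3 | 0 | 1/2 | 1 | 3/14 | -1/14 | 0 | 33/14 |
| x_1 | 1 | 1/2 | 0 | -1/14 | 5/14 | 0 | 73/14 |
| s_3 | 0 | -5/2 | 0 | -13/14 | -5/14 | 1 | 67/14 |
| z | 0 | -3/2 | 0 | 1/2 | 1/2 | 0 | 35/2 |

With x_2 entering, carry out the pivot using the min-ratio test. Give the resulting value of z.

Ratio test on column x_2 — row 1: (33/14)/(1/2) = 33/7; row 2: (73/14)/(1/2) = 73/7; row 3: entry -5/2 ≤ 0. Minimum is 33/7 at row 1 (x_3 leaves); pivot element 1/2.
Pivot on row 1; the z-row RHS becomes 35/2 − (-3/2)·(33/7) = 172/7.

172/7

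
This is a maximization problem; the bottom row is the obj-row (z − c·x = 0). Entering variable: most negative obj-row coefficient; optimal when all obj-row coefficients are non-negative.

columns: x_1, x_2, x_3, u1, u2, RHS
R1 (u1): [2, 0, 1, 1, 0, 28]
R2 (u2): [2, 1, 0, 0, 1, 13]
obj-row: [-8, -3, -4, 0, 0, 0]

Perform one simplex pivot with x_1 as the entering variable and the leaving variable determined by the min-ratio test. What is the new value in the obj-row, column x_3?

-4

Ratio test on column x_1 — row 1: 28/2 = 14; row 2: 13/2 = 13/2. Minimum is 13/2 at row 2 (u2 leaves); pivot element 2.
Divide row 2 by 2; eliminate column x_1 from the other rows.
obj-row update in column x_3: -4 − (-8)·0 = -4.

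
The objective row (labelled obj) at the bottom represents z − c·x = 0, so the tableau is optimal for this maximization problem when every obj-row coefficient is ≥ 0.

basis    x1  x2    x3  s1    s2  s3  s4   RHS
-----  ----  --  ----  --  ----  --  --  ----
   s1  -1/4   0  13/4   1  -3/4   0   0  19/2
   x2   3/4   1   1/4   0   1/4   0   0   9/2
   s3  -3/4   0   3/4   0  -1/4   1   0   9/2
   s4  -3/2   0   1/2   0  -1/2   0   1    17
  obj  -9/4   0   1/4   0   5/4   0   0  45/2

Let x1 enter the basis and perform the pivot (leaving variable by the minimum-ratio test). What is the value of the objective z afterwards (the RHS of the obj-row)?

36

Ratio test on column x1 — row 1: entry -1/4 ≤ 0; row 2: (9/2)/(3/4) = 6; row 3: entry -3/4 ≤ 0; row 4: entry -3/2 ≤ 0. Minimum is 6 at row 2 (x2 leaves); pivot element 3/4.
Pivot on row 2; the obj-row RHS becomes 45/2 − (-9/4)·6 = 36.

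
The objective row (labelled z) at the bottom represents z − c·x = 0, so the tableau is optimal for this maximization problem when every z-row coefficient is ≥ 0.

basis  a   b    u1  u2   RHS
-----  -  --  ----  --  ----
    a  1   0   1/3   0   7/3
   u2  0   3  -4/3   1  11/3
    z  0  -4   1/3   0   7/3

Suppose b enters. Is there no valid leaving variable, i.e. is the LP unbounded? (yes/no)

no

Column b has positive entries in row(s) 2, so the ratio test bounds it — not unbounded.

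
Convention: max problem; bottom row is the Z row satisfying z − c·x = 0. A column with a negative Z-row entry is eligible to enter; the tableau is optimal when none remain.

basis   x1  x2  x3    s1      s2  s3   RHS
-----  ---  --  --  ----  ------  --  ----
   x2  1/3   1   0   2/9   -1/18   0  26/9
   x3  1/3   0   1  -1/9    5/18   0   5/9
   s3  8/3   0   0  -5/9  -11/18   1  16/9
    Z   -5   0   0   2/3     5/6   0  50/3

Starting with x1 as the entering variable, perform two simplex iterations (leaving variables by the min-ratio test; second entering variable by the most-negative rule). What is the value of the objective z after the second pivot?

Ratio test on column x1 — row 1: (26/9)/(1/3) = 26/3; row 2: (5/9)/(1/3) = 5/3; row 3: (16/9)/(8/3) = 2/3. Minimum is 2/3 at row 3 (s3 leaves); pivot element 8/3.
Pivot on row 3; the Z-row RHS becomes 50/3 − (-5)·(2/3) = 20.
Next entering variable (most negative Z-row entry -3/8): s1.
Ratio test on column s1 — row 1: (8/3)/(7/24) = 64/7; row 2: entry -1/24 ≤ 0; row 3: entry -5/24 ≤ 0. Minimum is 64/7 at row 1 (x2 leaves); pivot element 7/24.
After the second pivot the Z-row RHS is 20 − (-3/8)·(64/7) = 164/7.

164/7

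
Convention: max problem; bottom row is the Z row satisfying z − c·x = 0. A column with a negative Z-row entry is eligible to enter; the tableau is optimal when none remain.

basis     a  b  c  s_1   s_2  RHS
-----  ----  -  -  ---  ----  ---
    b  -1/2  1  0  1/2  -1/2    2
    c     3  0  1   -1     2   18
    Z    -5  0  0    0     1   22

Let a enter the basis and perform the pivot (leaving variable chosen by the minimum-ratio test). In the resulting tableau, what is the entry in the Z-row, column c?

5/3

Ratio test on column a — row 1: entry -1/2 ≤ 0; row 2: 18/3 = 6. Minimum is 6 at row 2 (c leaves); pivot element 3.
Divide row 2 by 3; eliminate column a from the other rows.
Z-row update in column c: 0 − (-5)·(1/3) = 5/3.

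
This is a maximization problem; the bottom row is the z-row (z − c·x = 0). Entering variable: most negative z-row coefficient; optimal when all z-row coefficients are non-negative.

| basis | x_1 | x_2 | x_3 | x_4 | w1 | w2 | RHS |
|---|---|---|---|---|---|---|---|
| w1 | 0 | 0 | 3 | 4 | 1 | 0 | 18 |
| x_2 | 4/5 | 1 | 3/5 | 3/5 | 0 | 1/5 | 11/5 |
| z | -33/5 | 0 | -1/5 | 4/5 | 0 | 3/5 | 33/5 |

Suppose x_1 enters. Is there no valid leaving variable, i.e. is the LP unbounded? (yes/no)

Column x_1 has positive entries in row(s) 2, so the ratio test bounds it — not unbounded.

no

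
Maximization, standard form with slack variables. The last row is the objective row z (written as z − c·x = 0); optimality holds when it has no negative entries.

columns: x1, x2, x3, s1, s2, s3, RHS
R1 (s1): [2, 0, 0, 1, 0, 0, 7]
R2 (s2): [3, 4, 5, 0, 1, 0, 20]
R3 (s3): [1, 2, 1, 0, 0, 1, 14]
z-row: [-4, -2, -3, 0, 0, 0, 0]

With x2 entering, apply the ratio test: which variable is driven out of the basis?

Column x2 entries and ratios — s1: 0 ≤ 0, skip; s2: 20/4 = 5; s3: 14/2 = 7.
Smallest ratio is 5 in the row of s2, so s2 leaves.

s2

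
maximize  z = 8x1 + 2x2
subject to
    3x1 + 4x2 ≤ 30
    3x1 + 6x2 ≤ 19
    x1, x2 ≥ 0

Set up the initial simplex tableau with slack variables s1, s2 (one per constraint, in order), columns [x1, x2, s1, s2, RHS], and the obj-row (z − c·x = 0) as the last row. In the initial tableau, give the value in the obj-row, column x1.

The obj-row carries the negated objective coefficients: the x1 entry is -8.

-8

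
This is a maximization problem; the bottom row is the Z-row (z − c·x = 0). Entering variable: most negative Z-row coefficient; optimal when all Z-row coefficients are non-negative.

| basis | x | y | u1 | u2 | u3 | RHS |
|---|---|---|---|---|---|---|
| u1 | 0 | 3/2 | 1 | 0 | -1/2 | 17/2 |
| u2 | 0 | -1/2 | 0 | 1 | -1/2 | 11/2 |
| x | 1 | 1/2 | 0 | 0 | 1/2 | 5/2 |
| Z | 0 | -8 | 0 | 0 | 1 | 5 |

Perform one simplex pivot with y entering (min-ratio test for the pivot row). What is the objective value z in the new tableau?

Ratio test on column y — row 1: (17/2)/(3/2) = 17/3; row 2: entry -1/2 ≤ 0; row 3: (5/2)/(1/2) = 5. Minimum is 5 at row 3 (x leaves); pivot element 1/2.
Pivot on row 3; the Z-row RHS becomes 5 − (-8)·5 = 45.

45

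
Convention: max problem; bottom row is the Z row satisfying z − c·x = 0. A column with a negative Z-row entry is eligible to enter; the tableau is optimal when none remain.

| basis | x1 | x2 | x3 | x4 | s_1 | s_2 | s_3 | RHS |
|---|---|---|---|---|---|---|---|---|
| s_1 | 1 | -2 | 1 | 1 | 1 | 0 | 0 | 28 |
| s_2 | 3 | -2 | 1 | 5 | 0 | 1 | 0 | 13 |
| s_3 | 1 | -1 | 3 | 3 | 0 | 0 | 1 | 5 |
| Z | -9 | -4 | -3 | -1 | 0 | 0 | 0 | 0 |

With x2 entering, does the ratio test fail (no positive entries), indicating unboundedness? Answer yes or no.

Every constraint-row entry in column x2 is ≤ 0, so increasing x2 is unbounded.

yes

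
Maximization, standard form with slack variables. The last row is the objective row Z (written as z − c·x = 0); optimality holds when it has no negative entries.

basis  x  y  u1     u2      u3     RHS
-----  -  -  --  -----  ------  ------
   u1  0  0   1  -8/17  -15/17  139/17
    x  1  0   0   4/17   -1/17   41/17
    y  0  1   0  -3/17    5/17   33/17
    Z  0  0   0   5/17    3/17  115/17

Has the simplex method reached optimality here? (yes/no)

yes

Every Z-row coefficient is ≥ 0, so the tableau is optimal.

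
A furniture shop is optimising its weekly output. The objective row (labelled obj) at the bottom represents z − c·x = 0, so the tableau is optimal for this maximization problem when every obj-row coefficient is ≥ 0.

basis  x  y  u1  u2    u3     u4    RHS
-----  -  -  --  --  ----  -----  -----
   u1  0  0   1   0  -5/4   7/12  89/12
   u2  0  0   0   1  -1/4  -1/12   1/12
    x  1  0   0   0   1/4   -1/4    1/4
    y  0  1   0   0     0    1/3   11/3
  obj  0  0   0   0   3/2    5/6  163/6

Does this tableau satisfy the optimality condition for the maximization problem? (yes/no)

Every obj-row coefficient is ≥ 0, so the tableau is optimal.

yes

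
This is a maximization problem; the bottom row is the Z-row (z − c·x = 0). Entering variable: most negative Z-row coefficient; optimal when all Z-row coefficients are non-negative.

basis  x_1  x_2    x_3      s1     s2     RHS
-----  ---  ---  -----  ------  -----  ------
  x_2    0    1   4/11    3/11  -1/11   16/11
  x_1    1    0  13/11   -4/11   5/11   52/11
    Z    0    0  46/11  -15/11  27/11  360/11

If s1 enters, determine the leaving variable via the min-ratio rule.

Column s1 entries and ratios — x_2: (16/11)/(3/11) = 16/3; x_1: -4/11 ≤ 0, skip.
Smallest ratio is 16/3 in the row of x_2, so x_2 leaves.

x_2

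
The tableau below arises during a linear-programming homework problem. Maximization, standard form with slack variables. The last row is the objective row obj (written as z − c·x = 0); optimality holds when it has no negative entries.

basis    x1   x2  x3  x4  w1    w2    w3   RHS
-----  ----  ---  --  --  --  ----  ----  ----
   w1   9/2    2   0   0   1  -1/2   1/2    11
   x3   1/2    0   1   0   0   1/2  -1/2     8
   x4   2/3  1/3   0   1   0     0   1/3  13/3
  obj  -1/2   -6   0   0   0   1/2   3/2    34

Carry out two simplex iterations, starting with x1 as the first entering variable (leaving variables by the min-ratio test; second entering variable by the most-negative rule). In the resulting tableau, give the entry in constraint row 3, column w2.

1/12

Ratio test on column x1 — row 1: 11/(9/2) = 22/9; row 2: 8/(1/2) = 16; row 3: (13/3)/(2/3) = 13/2. Minimum is 22/9 at row 1 (w1 leaves); pivot element 9/2.
Divide row 1 by 9/2; eliminate column x1 from the other rows.
Second iteration: most negative obj-row entry is -52/9 in column x2, so x2 enters.
Ratio test on column x2 — row 1: (22/9)/(4/9) = 11/2; row 2: entry -2/9 ≤ 0; row 3: (73/27)/(1/27) = 73. Minimum is 11/2 at row 1 (x1 leaves); pivot element 4/9.
Divide row 1 by 4/9; eliminate column x2 from the other rows.
After both pivots, the entry at constraint row 3, column w2 is 1/12.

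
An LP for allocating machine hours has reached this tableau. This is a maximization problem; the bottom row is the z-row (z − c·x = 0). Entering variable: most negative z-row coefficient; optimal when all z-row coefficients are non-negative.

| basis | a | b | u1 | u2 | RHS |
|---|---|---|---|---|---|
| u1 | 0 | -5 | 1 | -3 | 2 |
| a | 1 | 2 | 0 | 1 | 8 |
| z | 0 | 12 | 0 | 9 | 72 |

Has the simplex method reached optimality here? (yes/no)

yes

Every z-row coefficient is ≥ 0, so the tableau is optimal.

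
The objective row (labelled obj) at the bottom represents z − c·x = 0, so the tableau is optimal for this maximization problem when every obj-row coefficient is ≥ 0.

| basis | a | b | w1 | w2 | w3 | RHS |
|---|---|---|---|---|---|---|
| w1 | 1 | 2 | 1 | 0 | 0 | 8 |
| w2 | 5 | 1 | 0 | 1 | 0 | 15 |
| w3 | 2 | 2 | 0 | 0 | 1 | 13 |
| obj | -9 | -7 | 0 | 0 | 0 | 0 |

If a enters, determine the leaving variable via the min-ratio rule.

Column a entries and ratios — w1: 8/1 = 8; w2: 15/5 = 3; w3: 13/2 = 13/2.
Smallest ratio is 3 in the row of w2, so w2 leaves.

w2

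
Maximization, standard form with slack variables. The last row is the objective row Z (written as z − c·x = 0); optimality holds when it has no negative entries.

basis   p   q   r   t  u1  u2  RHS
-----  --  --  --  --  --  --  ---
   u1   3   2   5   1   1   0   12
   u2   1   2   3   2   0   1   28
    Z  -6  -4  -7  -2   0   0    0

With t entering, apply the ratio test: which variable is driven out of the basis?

Column t entries and ratios — u1: 12/1 = 12; u2: 28/2 = 14.
Smallest ratio is 12 in the row of u1, so u1 leaves.

u1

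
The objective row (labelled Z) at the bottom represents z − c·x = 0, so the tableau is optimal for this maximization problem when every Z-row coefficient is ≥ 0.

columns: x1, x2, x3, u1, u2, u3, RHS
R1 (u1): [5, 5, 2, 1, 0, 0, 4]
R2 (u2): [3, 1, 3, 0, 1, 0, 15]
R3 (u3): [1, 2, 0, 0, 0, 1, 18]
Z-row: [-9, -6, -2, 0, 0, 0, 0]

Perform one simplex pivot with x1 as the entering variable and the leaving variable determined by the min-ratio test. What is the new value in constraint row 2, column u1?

Ratio test on column x1 — row 1: 4/5 = 4/5; row 2: 15/3 = 5; row 3: 18/1 = 18. Minimum is 4/5 at row 1 (u1 leaves); pivot element 5.
Divide row 1 by 5; eliminate column x1 from the other rows.
Row 2 update in column u1: 0 − 3·(1/5) = -3/5.

-3/5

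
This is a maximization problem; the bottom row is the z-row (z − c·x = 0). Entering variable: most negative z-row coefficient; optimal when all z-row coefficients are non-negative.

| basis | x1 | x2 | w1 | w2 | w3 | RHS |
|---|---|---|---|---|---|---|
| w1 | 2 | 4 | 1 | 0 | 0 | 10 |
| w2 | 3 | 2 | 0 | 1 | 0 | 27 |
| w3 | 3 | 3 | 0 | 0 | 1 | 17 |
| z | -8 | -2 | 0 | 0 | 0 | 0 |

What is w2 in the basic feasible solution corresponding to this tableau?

27

w2 is basic (row 2); its value is the RHS of that row, 27.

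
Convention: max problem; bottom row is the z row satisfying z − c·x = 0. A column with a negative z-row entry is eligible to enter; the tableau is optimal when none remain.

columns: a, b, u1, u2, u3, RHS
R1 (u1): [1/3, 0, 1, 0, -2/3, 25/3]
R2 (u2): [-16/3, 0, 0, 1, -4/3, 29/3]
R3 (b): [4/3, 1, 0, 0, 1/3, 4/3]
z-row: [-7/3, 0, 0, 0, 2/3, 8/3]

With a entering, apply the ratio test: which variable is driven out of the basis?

b

Column a entries and ratios — u1: (25/3)/(1/3) = 25; u2: -16/3 ≤ 0, skip; b: (4/3)/(4/3) = 1.
Smallest ratio is 1 in the row of b, so b leaves.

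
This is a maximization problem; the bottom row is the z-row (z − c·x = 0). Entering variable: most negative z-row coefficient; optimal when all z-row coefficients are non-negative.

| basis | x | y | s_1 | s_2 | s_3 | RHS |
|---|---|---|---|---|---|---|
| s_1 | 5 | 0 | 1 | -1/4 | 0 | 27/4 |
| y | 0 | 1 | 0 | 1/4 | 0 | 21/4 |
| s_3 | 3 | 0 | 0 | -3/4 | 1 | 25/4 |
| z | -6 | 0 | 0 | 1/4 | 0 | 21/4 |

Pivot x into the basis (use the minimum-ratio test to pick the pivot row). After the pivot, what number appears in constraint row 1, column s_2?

Ratio test on column x — row 1: (27/4)/5 = 27/20; row 2: entry 0 ≤ 0; row 3: (25/4)/3 = 25/12. Minimum is 27/20 at row 1 (s_1 leaves); pivot element 5.
Divide row 1 by 5; eliminate column x from the other rows.
In the new row 1, the s_2 entry is the old entry divided by the pivot: (-1/4)/5 = -1/20.

-1/20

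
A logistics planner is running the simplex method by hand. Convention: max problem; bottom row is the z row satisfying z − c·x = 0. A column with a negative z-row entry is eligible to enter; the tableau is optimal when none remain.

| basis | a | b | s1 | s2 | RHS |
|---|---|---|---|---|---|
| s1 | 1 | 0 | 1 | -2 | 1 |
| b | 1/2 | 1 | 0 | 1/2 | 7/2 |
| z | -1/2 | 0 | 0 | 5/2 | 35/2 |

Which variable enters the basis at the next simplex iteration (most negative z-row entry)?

a

Negative z-row entries: a: -1/2.
The most negative is -1/2 in column a, so a enters.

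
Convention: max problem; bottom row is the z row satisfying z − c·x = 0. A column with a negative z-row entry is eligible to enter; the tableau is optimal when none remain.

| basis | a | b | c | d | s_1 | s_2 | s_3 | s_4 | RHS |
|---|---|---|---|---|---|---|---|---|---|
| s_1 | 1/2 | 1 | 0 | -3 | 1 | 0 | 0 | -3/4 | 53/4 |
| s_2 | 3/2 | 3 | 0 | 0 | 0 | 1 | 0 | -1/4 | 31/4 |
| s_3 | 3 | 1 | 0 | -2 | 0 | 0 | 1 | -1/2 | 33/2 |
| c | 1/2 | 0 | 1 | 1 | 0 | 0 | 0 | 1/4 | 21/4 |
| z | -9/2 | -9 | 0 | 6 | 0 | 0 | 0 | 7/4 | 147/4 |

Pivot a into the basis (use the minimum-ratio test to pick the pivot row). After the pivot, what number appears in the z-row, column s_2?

3

Ratio test on column a — row 1: (53/4)/(1/2) = 53/2; row 2: (31/4)/(3/2) = 31/6; row 3: (33/2)/3 = 11/2; row 4: (21/4)/(1/2) = 21/2. Minimum is 31/6 at row 2 (s_2 leaves); pivot element 3/2.
Divide row 2 by 3/2; eliminate column a from the other rows.
z-row update in column s_2: 0 − (-9/2)·(2/3) = 3.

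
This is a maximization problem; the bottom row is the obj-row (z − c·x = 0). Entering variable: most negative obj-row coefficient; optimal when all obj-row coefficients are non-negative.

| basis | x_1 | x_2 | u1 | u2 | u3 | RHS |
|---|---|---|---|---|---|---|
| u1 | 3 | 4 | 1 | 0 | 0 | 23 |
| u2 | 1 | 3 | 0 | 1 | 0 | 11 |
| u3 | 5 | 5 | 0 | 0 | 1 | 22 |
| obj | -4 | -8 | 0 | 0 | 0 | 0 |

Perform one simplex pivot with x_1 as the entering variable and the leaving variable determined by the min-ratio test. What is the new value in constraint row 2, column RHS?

Ratio test on column x_1 — row 1: 23/3 = 23/3; row 2: 11/1 = 11; row 3: 22/5 = 22/5. Minimum is 22/5 at row 3 (u3 leaves); pivot element 5.
Divide row 3 by 5; eliminate column x_1 from the other rows.
Row 2 update in column RHS: 11 − 1·(22/5) = 33/5.

33/5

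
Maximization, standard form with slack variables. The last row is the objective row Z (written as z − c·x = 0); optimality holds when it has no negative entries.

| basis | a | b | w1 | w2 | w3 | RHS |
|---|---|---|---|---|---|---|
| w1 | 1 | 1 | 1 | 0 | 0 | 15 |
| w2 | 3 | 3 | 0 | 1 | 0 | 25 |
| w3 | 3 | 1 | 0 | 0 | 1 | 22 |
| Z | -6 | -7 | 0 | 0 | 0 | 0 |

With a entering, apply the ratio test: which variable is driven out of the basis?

Column a entries and ratios — w1: 15/1 = 15; w2: 25/3 = 25/3; w3: 22/3 = 22/3.
Smallest ratio is 22/3 in the row of w3, so w3 leaves.

w3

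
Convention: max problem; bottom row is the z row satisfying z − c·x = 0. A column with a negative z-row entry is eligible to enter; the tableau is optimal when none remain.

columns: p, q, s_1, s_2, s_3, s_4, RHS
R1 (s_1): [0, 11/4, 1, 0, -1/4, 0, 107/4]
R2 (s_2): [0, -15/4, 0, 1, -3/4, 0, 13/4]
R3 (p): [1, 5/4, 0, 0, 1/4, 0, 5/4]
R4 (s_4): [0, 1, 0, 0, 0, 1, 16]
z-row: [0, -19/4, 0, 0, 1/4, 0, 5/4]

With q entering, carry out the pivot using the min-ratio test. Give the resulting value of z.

6

Ratio test on column q — row 1: (107/4)/(11/4) = 107/11; row 2: entry -15/4 ≤ 0; row 3: (5/4)/(5/4) = 1; row 4: 16/1 = 16. Minimum is 1 at row 3 (p leaves); pivot element 5/4.
Pivot on row 3; the z-row RHS becomes 5/4 − (-19/4)·1 = 6.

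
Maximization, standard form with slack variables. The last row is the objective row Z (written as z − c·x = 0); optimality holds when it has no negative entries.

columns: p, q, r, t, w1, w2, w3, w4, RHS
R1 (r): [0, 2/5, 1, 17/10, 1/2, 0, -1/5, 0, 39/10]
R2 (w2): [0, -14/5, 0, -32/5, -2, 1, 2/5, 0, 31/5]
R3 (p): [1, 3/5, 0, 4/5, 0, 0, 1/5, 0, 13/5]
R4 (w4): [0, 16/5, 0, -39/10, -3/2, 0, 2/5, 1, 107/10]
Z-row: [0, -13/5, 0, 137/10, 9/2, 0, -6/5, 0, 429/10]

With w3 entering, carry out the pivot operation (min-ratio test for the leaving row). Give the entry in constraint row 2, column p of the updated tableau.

Ratio test on column w3 — row 1: entry -1/5 ≤ 0; row 2: (31/5)/(2/5) = 31/2; row 3: (13/5)/(1/5) = 13; row 4: (107/10)/(2/5) = 107/4. Minimum is 13 at row 3 (p leaves); pivot element 1/5.
Divide row 3 by 1/5; eliminate column w3 from the other rows.
Row 2 update in column p: 0 − (2/5)·5 = -2.

-2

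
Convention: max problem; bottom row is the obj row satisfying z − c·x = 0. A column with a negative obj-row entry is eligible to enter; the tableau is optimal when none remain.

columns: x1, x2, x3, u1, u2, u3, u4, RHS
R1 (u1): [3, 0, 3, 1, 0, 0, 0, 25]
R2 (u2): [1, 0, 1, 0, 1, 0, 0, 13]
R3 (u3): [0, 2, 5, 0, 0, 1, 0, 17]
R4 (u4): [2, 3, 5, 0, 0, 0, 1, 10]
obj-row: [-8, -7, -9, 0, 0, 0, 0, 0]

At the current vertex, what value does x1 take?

x1 is not in the basis, so in the current basic feasible solution x1 = 0.

0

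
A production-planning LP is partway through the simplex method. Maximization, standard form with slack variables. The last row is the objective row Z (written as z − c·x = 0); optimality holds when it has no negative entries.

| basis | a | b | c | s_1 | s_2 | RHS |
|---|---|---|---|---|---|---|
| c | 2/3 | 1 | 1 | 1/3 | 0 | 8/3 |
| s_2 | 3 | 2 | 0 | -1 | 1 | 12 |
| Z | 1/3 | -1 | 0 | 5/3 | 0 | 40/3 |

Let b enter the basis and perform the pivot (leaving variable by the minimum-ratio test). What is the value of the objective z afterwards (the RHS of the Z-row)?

Ratio test on column b — row 1: (8/3)/1 = 8/3; row 2: 12/2 = 6. Minimum is 8/3 at row 1 (c leaves); pivot element 1.
Pivot on row 1; the Z-row RHS becomes 40/3 − (-1)·(8/3) = 16.

16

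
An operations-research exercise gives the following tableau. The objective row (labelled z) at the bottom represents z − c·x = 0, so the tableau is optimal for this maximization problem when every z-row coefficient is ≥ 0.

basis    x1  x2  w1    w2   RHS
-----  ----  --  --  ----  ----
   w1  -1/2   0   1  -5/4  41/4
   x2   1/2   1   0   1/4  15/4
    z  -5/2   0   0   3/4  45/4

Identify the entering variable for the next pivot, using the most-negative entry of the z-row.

Negative z-row entries: x1: -5/2.
The most negative is -5/2 in column x1, so x1 enters.

x1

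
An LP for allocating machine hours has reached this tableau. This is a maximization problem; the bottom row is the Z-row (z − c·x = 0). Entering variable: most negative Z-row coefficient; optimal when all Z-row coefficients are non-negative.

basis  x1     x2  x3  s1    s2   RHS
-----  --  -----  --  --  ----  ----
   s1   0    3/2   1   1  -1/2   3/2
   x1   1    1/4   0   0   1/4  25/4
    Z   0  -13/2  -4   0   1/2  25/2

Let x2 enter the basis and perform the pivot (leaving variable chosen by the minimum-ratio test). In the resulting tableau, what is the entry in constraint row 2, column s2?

Ratio test on column x2 — row 1: (3/2)/(3/2) = 1; row 2: (25/4)/(1/4) = 25. Minimum is 1 at row 1 (s1 leaves); pivot element 3/2.
Divide row 1 by 3/2; eliminate column x2 from the other rows.
Row 2 update in column s2: 1/4 − (1/4)·(-1/3) = 1/3.

1/3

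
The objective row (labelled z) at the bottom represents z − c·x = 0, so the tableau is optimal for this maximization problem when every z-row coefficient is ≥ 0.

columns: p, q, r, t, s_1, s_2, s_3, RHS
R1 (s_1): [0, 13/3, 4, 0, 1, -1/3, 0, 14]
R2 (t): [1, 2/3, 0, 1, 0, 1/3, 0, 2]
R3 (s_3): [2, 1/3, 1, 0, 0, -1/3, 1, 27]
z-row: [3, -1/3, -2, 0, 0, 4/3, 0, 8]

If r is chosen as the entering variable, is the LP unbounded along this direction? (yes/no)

no

Column r has positive entries in row(s) 1, 3, so the ratio test bounds it — not unbounded.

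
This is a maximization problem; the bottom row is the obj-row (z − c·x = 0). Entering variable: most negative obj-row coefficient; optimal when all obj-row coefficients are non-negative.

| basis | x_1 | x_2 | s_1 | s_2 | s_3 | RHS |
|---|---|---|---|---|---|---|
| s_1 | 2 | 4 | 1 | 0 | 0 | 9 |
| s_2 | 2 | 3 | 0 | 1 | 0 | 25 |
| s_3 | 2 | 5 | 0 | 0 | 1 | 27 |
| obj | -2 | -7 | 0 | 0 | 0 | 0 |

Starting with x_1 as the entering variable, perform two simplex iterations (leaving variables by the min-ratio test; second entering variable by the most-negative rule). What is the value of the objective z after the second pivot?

Ratio test on column x_1 — row 1: 9/2 = 9/2; row 2: 25/2 = 25/2; row 3: 27/2 = 27/2. Minimum is 9/2 at row 1 (s_1 leaves); pivot element 2.
Pivot on row 1; the obj-row RHS becomes 0 − (-2)·(9/2) = 9.
Next entering variable (most negative obj-row entry -3): x_2.
Ratio test on column x_2 — row 1: (9/2)/2 = 9/4; row 2: entry -1 ≤ 0; row 3: 18/1 = 18. Minimum is 9/4 at row 1 (x_1 leaves); pivot element 2.
After the second pivot the obj-row RHS is 9 − (-3)·(9/4) = 63/4.

63/4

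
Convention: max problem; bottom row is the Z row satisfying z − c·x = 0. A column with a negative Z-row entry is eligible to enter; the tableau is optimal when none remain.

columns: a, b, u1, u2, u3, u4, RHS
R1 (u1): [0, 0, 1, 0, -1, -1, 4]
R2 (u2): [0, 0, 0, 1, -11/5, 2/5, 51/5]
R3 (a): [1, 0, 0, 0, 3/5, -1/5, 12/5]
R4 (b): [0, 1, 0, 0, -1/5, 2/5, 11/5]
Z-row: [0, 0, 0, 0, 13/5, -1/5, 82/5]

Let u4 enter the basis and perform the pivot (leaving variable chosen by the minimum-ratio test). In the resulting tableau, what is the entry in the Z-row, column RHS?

35/2

Ratio test on column u4 — row 1: entry -1 ≤ 0; row 2: (51/5)/(2/5) = 51/2; row 3: entry -1/5 ≤ 0; row 4: (11/5)/(2/5) = 11/2. Minimum is 11/2 at row 4 (b leaves); pivot element 2/5.
Divide row 4 by 2/5; eliminate column u4 from the other rows.
Z-row update in column RHS: 82/5 − (-1/5)·(11/2) = 35/2.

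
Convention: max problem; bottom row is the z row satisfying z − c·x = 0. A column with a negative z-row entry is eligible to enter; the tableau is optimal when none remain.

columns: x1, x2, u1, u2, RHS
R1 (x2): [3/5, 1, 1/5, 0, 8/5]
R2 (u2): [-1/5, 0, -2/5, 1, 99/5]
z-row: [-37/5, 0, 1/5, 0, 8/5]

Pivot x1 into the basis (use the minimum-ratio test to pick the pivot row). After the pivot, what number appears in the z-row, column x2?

37/3

Ratio test on column x1 — row 1: (8/5)/(3/5) = 8/3; row 2: entry -1/5 ≤ 0. Minimum is 8/3 at row 1 (x2 leaves); pivot element 3/5.
Divide row 1 by 3/5; eliminate column x1 from the other rows.
z-row update in column x2: 0 − (-37/5)·(5/3) = 37/3.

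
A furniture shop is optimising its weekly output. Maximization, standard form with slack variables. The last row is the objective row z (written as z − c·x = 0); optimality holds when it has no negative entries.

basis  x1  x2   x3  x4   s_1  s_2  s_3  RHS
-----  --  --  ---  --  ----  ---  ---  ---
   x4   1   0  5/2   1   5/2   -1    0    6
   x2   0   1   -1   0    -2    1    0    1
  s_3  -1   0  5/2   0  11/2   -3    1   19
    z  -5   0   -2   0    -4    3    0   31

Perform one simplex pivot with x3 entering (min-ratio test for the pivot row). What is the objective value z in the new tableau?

179/5

Ratio test on column x3 — row 1: 6/(5/2) = 12/5; row 2: entry -1 ≤ 0; row 3: 19/(5/2) = 38/5. Minimum is 12/5 at row 1 (x4 leaves); pivot element 5/2.
Pivot on row 1; the z-row RHS becomes 31 − (-2)·(12/5) = 179/5.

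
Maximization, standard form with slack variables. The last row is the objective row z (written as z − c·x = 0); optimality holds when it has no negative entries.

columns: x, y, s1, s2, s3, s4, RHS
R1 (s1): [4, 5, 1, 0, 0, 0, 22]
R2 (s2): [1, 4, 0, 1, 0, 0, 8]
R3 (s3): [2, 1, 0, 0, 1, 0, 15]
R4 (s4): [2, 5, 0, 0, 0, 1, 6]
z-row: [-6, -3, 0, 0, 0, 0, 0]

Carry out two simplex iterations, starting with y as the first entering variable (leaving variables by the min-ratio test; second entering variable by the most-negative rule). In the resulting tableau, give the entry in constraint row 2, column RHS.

5

Ratio test on column y — row 1: 22/5 = 22/5; row 2: 8/4 = 2; row 3: 15/1 = 15; row 4: 6/5 = 6/5. Minimum is 6/5 at row 4 (s4 leaves); pivot element 5.
Divide row 4 by 5; eliminate column y from the other rows.
Second iteration: most negative z-row entry is -24/5 in column x, so x enters.
Ratio test on column x — row 1: 16/2 = 8; row 2: entry -3/5 ≤ 0; row 3: (69/5)/(8/5) = 69/8; row 4: (6/5)/(2/5) = 3. Minimum is 3 at row 4 (y leaves); pivot element 2/5.
Divide row 4 by 2/5; eliminate column x from the other rows.
After both pivots, the entry at constraint row 2, column RHS is 5.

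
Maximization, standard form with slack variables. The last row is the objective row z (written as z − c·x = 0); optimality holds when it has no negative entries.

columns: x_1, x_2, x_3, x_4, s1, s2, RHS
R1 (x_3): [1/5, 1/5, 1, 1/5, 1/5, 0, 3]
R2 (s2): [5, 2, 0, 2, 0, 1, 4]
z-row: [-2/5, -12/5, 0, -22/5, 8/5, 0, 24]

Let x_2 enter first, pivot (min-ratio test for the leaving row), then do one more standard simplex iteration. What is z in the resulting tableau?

Ratio test on column x_2 — row 1: 3/(1/5) = 15; row 2: 4/2 = 2. Minimum is 2 at row 2 (s2 leaves); pivot element 2.
Pivot on row 2; the z-row RHS becomes 24 − (-12/5)·2 = 144/5.
Next entering variable (most negative z-row entry -2): x_4.
Ratio test on column x_4 — row 1: entry 0 ≤ 0; row 2: 2/1 = 2. Minimum is 2 at row 2 (x_2 leaves); pivot element 1.
After the second pivot the z-row RHS is 144/5 − (-2)·2 = 164/5.

164/5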